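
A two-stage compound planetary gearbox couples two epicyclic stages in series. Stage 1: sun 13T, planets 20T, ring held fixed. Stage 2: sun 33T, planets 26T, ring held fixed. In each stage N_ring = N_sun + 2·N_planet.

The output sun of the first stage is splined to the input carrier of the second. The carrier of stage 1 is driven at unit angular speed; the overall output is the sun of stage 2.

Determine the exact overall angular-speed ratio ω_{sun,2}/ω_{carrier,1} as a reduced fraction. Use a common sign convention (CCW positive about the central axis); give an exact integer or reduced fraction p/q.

Stage 1: N_ring = 13 + 2·20 = 53
Stage 1: 13(ω_s−ω_c) = −53(ω_r−ω_c),  ω_r=0, ω_c=1
Stage 1: ω_s = 1 − (53/13)(0−1) = 66/13
  ⇒ ω_s¹/ω_c¹ = 66/13
Stage 2: N_ring = 33 + 2·26 = 85
Stage 2: 33(ω_s−ω_c) = −85(ω_r−ω_c),  ω_r=0, ω_c=1
Stage 2: ω_s = 1 − (85/33)(0−1) = 118/33
  ⇒ ω_s²/ω_c² = 118/33
Coupling ω_c² = ω_s¹ ⇒ overall = 66/13 × 118/33 = 236/13

236/13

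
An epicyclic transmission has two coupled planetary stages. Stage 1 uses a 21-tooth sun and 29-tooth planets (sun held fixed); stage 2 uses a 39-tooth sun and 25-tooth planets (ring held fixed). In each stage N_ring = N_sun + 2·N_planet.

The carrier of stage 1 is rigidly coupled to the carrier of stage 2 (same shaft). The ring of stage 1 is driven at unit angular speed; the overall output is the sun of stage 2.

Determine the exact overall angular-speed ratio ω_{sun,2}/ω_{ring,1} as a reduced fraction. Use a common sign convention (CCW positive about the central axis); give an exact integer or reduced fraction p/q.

Stage 1: N_ring = 21 + 2·29 = 79
Stage 1: 21(ω_s−ω_c) = −79(ω_r−ω_c),  ω_s=0, ω_r=1
Stage 1: 21(0−ω_c) = −79(1−ω_c)  ⇒  100ω_c = 79  ⇒  ω_c = 79/100
  ⇒ ω_c¹/ω_r¹ = 79/100
Stage 2: N_ring = 39 + 2·25 = 89
Stage 2: 39(ω_s−ω_c) = −89(ω_r−ω_c),  ω_r=0, ω_c=1
Stage 2: ω_s = 1 − (89/39)(0−1) = 128/39
  ⇒ ω_s²/ω_c² = 128/39
Coupling ω_c² = ω_c¹ ⇒ overall = 79/100 × 128/39 = 2528/975

2528/975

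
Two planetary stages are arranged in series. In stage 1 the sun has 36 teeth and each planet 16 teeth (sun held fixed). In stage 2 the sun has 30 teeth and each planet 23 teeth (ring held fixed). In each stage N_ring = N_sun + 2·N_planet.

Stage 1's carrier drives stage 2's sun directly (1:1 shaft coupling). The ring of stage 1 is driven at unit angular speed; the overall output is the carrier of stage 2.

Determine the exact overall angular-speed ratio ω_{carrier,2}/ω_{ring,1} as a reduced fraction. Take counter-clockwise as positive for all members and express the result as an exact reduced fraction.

255/1378

Stage 1: N_ring = 36 + 2·16 = 68
Stage 1: 36(ω_s−ω_c) = −68(ω_r−ω_c),  ω_s=0, ω_r=1
Stage 1: 36(0−ω_c) = −68(1−ω_c)  ⇒  104ω_c = 68  ⇒  ω_c = 17/26
  ⇒ ω_c¹/ω_r¹ = 17/26
Stage 2: N_ring = 30 + 2·23 = 76
Stage 2: 30(ω_s−ω_c) = −76(ω_r−ω_c),  ω_r=0, ω_s=1
Stage 2: 30(1−ω_c) = −76(0−ω_c)  ⇒  106ω_c = 30  ⇒  ω_c = 15/53
  ⇒ ω_c²/ω_s² = 15/53
Coupling ω_s² = ω_c¹ ⇒ overall = 17/26 × 15/53 = 255/1378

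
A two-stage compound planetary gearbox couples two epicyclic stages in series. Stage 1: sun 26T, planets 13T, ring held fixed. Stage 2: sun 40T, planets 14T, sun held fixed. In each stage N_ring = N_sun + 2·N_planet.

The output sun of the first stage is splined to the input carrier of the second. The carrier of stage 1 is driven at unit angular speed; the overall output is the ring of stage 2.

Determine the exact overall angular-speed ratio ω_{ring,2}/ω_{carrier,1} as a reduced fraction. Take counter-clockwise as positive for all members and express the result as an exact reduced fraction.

Stage 1: N_ring = 26 + 2·13 = 52
Stage 1: 26(ω_s−ω_c) = −52(ω_r−ω_c),  ω_r=0, ω_c=1
Stage 1: ω_s = 1 − (52/26)(0−1) = 3
  ⇒ ω_s¹/ω_c¹ = 3
Stage 2: N_ring = 40 + 2·14 = 68
Stage 2: 40(ω_s−ω_c) = −68(ω_r−ω_c),  ω_s=0, ω_c=1
Stage 2: ω_r = 1 − (40/68)(0−1) = 27/17
  ⇒ ω_r²/ω_c² = 27/17
Coupling ω_c² = ω_s¹ ⇒ overall = 3 × 27/17 = 81/17

81/17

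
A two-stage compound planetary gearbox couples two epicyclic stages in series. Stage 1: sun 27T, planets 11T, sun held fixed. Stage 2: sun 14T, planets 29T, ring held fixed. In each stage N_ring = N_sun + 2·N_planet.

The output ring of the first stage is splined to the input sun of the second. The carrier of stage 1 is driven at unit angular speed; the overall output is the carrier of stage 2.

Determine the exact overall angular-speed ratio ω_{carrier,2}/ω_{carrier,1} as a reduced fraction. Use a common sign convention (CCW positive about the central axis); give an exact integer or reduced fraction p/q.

76/301

Stage 1: N_ring = 27 + 2·11 = 49
Stage 1: 27(ω_s−ω_c) = −49(ω_r−ω_c),  ω_s=0, ω_c=1
Stage 1: ω_r = 1 − (27/49)(0−1) = 76/49
  ⇒ ω_r¹/ω_c¹ = 76/49
Stage 2: N_ring = 14 + 2·29 = 72
Stage 2: 14(ω_s−ω_c) = −72(ω_r−ω_c),  ω_r=0, ω_s=1
Stage 2: 14(1−ω_c) = −72(0−ω_c)  ⇒  86ω_c = 14  ⇒  ω_c = 7/43
  ⇒ ω_c²/ω_s² = 7/43
Coupling ω_s² = ω_r¹ ⇒ overall = 76/49 × 7/43 = 76/301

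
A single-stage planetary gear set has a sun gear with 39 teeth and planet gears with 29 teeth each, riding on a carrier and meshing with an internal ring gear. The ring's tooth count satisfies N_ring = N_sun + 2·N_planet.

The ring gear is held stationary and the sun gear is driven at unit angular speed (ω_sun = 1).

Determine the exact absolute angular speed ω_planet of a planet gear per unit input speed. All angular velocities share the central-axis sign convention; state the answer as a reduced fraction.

-39/58

N_ring = 39 + 2·29 = 97
39(ω_s−ω_c) = −97(ω_r−ω_c),  ω_r=0, ω_s=1
39(1−ω_c) = −97(0−ω_c)  ⇒  136ω_c = 39  ⇒  ω_c = 39/136
sun–planet: 39·(1−39/136) = −29·(ω_p−ω_c)  ⇒  ω_p−ω_c = −(39/29)·(97/136) = -3783/3944
ω_p = 39/136 − 3783/3944 = -39/58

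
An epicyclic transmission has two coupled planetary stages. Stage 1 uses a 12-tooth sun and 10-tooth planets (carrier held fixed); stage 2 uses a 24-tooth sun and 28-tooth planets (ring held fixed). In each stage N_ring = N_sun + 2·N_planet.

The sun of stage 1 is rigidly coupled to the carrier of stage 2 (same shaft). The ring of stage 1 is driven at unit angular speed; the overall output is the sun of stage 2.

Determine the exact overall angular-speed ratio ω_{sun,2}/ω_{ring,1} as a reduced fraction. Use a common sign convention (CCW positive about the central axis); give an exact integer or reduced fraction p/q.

-104/9

Stage 1: N_ring = 12 + 2·10 = 32
Stage 1: 12(ω_s−ω_c) = −32(ω_r−ω_c),  ω_c=0, ω_r=1
Stage 1: ω_s = 0 − (32/12)(1−0) = -8/3
  ⇒ ω_s¹/ω_r¹ = -8/3
Stage 2: N_ring = 24 + 2·28 = 80
Stage 2: 24(ω_s−ω_c) = −80(ω_r−ω_c),  ω_r=0, ω_c=1
Stage 2: ω_s = 1 − (80/24)(0−1) = 13/3
  ⇒ ω_s²/ω_c² = 13/3
Coupling ω_c² = ω_s¹ ⇒ overall = -8/3 × 13/3 = -104/9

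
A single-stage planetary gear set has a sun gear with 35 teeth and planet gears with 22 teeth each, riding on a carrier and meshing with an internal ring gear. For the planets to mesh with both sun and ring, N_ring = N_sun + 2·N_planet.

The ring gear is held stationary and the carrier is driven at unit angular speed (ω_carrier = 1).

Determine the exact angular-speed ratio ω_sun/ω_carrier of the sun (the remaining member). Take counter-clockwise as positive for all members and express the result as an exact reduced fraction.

114/35

N_ring = 35 + 2·22 = 79
35(ω_s−ω_c) = −79(ω_r−ω_c),  ω_r=0, ω_c=1
ω_s = 1 − (79/35)(0−1) = 114/35
ω_s/ω_c = 114/35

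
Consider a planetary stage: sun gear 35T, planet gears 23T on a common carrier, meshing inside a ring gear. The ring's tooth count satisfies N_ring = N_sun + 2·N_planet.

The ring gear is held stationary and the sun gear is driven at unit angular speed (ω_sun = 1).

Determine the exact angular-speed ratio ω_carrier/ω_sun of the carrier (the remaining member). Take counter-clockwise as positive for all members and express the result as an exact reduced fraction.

35/116

N_ring = 35 + 2·23 = 81
35(ω_s−ω_c) = −81(ω_r−ω_c),  ω_r=0, ω_s=1
35(1−ω_c) = −81(0−ω_c)  ⇒  116ω_c = 35  ⇒  ω_c = 35/116
ω_c/ω_s = 35/116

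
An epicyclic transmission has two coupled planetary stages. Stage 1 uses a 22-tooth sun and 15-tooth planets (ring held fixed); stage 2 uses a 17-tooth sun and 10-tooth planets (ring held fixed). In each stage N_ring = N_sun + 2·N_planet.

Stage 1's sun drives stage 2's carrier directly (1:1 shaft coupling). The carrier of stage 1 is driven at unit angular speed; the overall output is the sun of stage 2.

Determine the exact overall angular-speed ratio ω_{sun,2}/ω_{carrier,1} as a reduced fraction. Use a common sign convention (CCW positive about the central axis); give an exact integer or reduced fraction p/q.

1998/187

Stage 1: N_ring = 22 + 2·15 = 52
Stage 1: 22(ω_s−ω_c) = −52(ω_r−ω_c),  ω_r=0, ω_c=1
Stage 1: ω_s = 1 − (52/22)(0−1) = 37/11
  ⇒ ω_s¹/ω_c¹ = 37/11
Stage 2: N_ring = 17 + 2·10 = 37
Stage 2: 17(ω_s−ω_c) = −37(ω_r−ω_c),  ω_r=0, ω_c=1
Stage 2: ω_s = 1 − (37/17)(0−1) = 54/17
  ⇒ ω_s²/ω_c² = 54/17
Coupling ω_c² = ω_s¹ ⇒ overall = 37/11 × 54/17 = 1998/187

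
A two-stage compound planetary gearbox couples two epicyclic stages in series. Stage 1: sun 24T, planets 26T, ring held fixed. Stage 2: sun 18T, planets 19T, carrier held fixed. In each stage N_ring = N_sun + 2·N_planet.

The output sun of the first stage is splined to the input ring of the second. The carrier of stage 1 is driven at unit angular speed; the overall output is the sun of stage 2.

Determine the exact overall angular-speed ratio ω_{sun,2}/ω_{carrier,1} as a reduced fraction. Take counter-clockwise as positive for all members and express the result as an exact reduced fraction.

Stage 1: N_ring = 24 + 2·26 = 76
Stage 1: 24(ω_s−ω_c) = −76(ω_r−ω_c),  ω_r=0, ω_c=1
Stage 1: ω_s = 1 − (76/24)(0−1) = 25/6
  ⇒ ω_s¹/ω_c¹ = 25/6
Stage 2: N_ring = 18 + 2·19 = 56
Stage 2: 18(ω_s−ω_c) = −56(ω_r−ω_c),  ω_c=0, ω_r=1
Stage 2: ω_s = 0 − (56/18)(1−0) = -28/9
  ⇒ ω_s²/ω_r² = -28/9
Coupling ω_r² = ω_s¹ ⇒ overall = 25/6 × -28/9 = -350/27

-350/27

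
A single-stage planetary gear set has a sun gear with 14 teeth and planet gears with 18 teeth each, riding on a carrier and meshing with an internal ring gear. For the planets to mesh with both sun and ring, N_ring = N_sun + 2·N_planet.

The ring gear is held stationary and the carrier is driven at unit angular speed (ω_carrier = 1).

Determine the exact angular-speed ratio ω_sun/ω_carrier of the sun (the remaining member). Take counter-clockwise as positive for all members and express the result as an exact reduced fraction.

N_ring = 14 + 2·18 = 50
14(ω_s−ω_c) = −50(ω_r−ω_c),  ω_r=0, ω_c=1
ω_s = 1 − (50/14)(0−1) = 32/7
ω_s/ω_c = 32/7

32/7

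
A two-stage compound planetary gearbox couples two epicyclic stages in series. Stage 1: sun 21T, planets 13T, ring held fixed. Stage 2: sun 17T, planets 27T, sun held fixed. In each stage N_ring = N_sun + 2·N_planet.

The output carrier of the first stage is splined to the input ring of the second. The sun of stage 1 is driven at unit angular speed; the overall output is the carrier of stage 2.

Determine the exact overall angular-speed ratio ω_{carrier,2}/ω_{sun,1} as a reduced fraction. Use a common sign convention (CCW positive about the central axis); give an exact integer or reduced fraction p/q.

1491/5984

Stage 1: N_ring = 21 + 2·13 = 47
Stage 1: 21(ω_s−ω_c) = −47(ω_r−ω_c),  ω_r=0, ω_s=1
Stage 1: 21(1−ω_c) = −47(0−ω_c)  ⇒  68ω_c = 21  ⇒  ω_c = 21/68
  ⇒ ω_c¹/ω_s¹ = 21/68
Stage 2: N_ring = 17 + 2·27 = 71
Stage 2: 17(ω_s−ω_c) = −71(ω_r−ω_c),  ω_s=0, ω_r=1
Stage 2: 17(0−ω_c) = −71(1−ω_c)  ⇒  88ω_c = 71  ⇒  ω_c = 71/88
  ⇒ ω_c²/ω_r² = 71/88
Coupling ω_r² = ω_c¹ ⇒ overall = 21/68 × 71/88 = 1491/5984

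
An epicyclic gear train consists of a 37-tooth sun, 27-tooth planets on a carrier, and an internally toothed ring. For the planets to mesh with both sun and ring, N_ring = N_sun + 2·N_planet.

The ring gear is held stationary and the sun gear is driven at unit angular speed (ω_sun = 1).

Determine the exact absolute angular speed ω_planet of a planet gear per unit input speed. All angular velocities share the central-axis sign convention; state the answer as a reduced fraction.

-37/54

N_ring = 37 + 2·27 = 91
37(ω_s−ω_c) = −91(ω_r−ω_c),  ω_r=0, ω_s=1
37(1−ω_c) = −91(0−ω_c)  ⇒  128ω_c = 37  ⇒  ω_c = 37/128
sun–planet: 37·(1−37/128) = −27·(ω_p−ω_c)  ⇒  ω_p−ω_c = −(37/27)·(91/128) = -3367/3456
ω_p = 37/128 − 3367/3456 = -37/54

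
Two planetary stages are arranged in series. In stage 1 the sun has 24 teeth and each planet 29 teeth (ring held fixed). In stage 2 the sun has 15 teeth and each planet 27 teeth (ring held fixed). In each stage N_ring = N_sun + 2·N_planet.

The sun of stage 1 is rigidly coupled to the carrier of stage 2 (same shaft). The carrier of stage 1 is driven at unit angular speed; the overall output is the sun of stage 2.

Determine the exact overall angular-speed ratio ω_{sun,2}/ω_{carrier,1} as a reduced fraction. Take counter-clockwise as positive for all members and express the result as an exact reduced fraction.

Stage 1: N_ring = 24 + 2·29 = 82
Stage 1: 24(ω_s−ω_c) = −82(ω_r−ω_c),  ω_r=0, ω_c=1
Stage 1: ω_s = 1 − (82/24)(0−1) = 53/12
  ⇒ ω_s¹/ω_c¹ = 53/12
Stage 2: N_ring = 15 + 2·27 = 69
Stage 2: 15(ω_s−ω_c) = −69(ω_r−ω_c),  ω_r=0, ω_c=1
Stage 2: ω_s = 1 − (69/15)(0−1) = 28/5
  ⇒ ω_s²/ω_c² = 28/5
Coupling ω_c² = ω_s¹ ⇒ overall = 53/12 × 28/5 = 371/15

371/15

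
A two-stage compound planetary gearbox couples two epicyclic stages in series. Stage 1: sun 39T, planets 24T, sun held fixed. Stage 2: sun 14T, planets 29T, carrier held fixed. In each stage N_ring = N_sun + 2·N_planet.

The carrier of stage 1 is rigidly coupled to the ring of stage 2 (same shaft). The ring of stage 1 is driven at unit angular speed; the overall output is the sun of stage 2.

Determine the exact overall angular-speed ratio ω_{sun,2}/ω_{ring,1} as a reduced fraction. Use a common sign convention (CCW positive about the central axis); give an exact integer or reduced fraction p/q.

Stage 1: N_ring = 39 + 2·24 = 87
Stage 1: 39(ω_s−ω_c) = −87(ω_r−ω_c),  ω_s=0, ω_r=1
Stage 1: 39(0−ω_c) = −87(1−ω_c)  ⇒  126ω_c = 87  ⇒  ω_c = 29/42
  ⇒ ω_c¹/ω_r¹ = 29/42
Stage 2: N_ring = 14 + 2·29 = 72
Stage 2: 14(ω_s−ω_c) = −72(ω_r−ω_c),  ω_c=0, ω_r=1
Stage 2: ω_s = 0 − (72/14)(1−0) = -36/7
  ⇒ ω_s²/ω_r² = -36/7
Coupling ω_r² = ω_c¹ ⇒ overall = 29/42 × -36/7 = -174/49

-174/49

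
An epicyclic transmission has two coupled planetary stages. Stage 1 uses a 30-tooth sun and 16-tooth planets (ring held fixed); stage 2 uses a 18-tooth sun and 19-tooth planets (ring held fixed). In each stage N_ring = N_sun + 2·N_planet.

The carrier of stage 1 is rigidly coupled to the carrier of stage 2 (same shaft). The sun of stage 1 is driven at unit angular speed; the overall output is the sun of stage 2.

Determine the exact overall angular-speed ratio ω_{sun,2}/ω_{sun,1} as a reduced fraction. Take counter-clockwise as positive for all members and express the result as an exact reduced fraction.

185/138

Stage 1: N_ring = 30 + 2·16 = 62
Stage 1: 30(ω_s−ω_c) = −62(ω_r−ω_c),  ω_r=0, ω_s=1
Stage 1: 30(1−ω_c) = −62(0−ω_c)  ⇒  92ω_c = 30  ⇒  ω_c = 15/46
  ⇒ ω_c¹/ω_s¹ = 15/46
Stage 2: N_ring = 18 + 2·19 = 56
Stage 2: 18(ω_s−ω_c) = −56(ω_r−ω_c),  ω_r=0, ω_c=1
Stage 2: ω_s = 1 − (56/18)(0−1) = 37/9
  ⇒ ω_s²/ω_c² = 37/9
Coupling ω_c² = ω_c¹ ⇒ overall = 15/46 × 37/9 = 185/138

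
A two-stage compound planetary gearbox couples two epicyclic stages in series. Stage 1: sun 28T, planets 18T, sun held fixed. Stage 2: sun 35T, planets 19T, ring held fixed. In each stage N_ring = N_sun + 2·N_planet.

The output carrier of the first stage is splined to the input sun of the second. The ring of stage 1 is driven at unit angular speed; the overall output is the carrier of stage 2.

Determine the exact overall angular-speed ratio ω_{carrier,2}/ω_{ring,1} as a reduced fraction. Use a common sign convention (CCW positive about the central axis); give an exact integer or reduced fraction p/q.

Stage 1: N_ring = 28 + 2·18 = 64
Stage 1: 28(ω_s−ω_c) = −64(ω_r−ω_c),  ω_s=0, ω_r=1
Stage 1: 28(0−ω_c) = −64(1−ω_c)  ⇒  92ω_c = 64  ⇒  ω_c = 16/23
  ⇒ ω_c¹/ω_r¹ = 16/23
Stage 2: N_ring = 35 + 2·19 = 73
Stage 2: 35(ω_s−ω_c) = −73(ω_r−ω_c),  ω_r=0, ω_s=1
Stage 2: 35(1−ω_c) = −73(0−ω_c)  ⇒  108ω_c = 35  ⇒  ω_c = 35/108
  ⇒ ω_c²/ω_s² = 35/108
Coupling ω_s² = ω_c¹ ⇒ overall = 16/23 × 35/108 = 140/621

140/621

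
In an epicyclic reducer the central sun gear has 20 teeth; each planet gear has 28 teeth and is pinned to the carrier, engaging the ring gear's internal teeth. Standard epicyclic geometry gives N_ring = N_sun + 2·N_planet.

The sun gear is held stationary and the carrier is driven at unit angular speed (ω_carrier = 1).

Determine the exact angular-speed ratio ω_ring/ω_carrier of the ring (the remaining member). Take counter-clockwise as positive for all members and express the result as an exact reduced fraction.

24/19

N_ring = 20 + 2·28 = 76
20(ω_s−ω_c) = −76(ω_r−ω_c),  ω_s=0, ω_c=1
ω_r = 1 − (20/76)(0−1) = 24/19
ω_r/ω_c = 24/19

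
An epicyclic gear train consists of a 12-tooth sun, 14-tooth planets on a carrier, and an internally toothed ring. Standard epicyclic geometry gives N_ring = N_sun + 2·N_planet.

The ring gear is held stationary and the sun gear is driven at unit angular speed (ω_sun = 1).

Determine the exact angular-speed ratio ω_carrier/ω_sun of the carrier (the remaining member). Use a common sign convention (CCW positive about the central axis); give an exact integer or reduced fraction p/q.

N_ring = 12 + 2·14 = 40
12(ω_s−ω_c) = −40(ω_r−ω_c),  ω_r=0, ω_s=1
12(1−ω_c) = −40(0−ω_c)  ⇒  52ω_c = 12  ⇒  ω_c = 3/13
ω_c/ω_s = 3/13

3/13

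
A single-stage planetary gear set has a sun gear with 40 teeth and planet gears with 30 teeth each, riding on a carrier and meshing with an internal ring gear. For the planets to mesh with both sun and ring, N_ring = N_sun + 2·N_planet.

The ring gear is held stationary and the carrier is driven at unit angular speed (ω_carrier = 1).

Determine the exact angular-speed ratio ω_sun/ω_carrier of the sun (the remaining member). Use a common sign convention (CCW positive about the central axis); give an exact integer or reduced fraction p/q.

N_ring = 40 + 2·30 = 100
40(ω_s−ω_c) = −100(ω_r−ω_c),  ω_r=0, ω_c=1
ω_s = 1 − (100/40)(0−1) = 7/2
ω_s/ω_c = 7/2

7/2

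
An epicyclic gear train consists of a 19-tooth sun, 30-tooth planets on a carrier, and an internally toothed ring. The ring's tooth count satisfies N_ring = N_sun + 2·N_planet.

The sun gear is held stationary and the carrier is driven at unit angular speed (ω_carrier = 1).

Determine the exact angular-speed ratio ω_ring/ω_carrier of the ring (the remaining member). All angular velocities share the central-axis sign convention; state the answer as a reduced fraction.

N_ring = 19 + 2·30 = 79
19(ω_s−ω_c) = −79(ω_r−ω_c),  ω_s=0, ω_c=1
ω_r = 1 − (19/79)(0−1) = 98/79
ω_r/ω_c = 98/79

98/79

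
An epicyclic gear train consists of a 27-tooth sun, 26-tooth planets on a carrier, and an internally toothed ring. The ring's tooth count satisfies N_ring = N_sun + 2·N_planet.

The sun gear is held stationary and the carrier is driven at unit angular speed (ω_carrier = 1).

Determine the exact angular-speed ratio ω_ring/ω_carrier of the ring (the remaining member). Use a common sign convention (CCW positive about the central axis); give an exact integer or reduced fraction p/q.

N_ring = 27 + 2·26 = 79
27(ω_s−ω_c) = −79(ω_r−ω_c),  ω_s=0, ω_c=1
ω_r = 1 − (27/79)(0−1) = 106/79
ω_r/ω_c = 106/79

106/79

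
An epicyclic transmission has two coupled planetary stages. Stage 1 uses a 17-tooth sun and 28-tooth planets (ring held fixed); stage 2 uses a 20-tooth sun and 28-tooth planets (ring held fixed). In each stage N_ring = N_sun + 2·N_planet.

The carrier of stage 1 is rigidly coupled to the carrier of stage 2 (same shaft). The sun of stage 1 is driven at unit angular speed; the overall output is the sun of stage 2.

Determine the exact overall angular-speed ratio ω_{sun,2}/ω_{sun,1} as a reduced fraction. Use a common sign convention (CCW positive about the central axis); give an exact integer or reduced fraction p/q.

68/75

Stage 1: N_ring = 17 + 2·28 = 73
Stage 1: 17(ω_s−ω_c) = −73(ω_r−ω_c),  ω_r=0, ω_s=1
Stage 1: 17(1−ω_c) = −73(0−ω_c)  ⇒  90ω_c = 17  ⇒  ω_c = 17/90
  ⇒ ω_c¹/ω_s¹ = 17/90
Stage 2: N_ring = 20 + 2·28 = 76
Stage 2: 20(ω_s−ω_c) = −76(ω_r−ω_c),  ω_r=0, ω_c=1
Stage 2: ω_s = 1 − (76/20)(0−1) = 24/5
  ⇒ ω_s²/ω_c² = 24/5
Coupling ω_c² = ω_c¹ ⇒ overall = 17/90 × 24/5 = 68/75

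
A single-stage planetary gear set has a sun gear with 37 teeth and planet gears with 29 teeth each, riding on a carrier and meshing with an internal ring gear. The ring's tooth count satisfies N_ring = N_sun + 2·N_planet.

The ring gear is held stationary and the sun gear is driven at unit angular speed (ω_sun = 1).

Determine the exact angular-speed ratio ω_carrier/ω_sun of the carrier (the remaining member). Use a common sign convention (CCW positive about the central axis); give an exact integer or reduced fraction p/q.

37/132

N_ring = 37 + 2·29 = 95
37(ω_s−ω_c) = −95(ω_r−ω_c),  ω_r=0, ω_s=1
37(1−ω_c) = −95(0−ω_c)  ⇒  132ω_c = 37  ⇒  ω_c = 37/132
ω_c/ω_s = 37/132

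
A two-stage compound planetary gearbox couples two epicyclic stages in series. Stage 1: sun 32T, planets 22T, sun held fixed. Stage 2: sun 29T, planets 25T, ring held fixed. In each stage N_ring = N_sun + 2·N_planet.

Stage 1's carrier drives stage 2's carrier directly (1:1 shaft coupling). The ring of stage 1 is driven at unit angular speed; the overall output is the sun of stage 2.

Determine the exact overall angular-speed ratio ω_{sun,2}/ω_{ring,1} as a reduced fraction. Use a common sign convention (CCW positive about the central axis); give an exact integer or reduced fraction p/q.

76/29

Stage 1: N_ring = 32 + 2·22 = 76
Stage 1: 32(ω_s−ω_c) = −76(ω_r−ω_c),  ω_s=0, ω_r=1
Stage 1: 32(0−ω_c) = −76(1−ω_c)  ⇒  108ω_c = 76  ⇒  ω_c = 19/27
  ⇒ ω_c¹/ω_r¹ = 19/27
Stage 2: N_ring = 29 + 2·25 = 79
Stage 2: 29(ω_s−ω_c) = −79(ω_r−ω_c),  ω_r=0, ω_c=1
Stage 2: ω_s = 1 − (79/29)(0−1) = 108/29
  ⇒ ω_s²/ω_c² = 108/29
Coupling ω_c² = ω_c¹ ⇒ overall = 19/27 × 108/29 = 76/29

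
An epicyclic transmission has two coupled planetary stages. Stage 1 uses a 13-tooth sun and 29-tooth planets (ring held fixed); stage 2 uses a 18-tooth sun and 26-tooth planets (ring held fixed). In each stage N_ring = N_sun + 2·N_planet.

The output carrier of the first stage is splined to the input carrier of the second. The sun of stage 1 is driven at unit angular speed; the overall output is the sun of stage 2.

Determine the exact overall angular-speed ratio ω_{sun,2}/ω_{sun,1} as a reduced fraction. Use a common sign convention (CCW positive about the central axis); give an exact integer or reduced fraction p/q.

Stage 1: N_ring = 13 + 2·29 = 71
Stage 1: 13(ω_s−ω_c) = −71(ω_r−ω_c),  ω_r=0, ω_s=1
Stage 1: 13(1−ω_c) = −71(0−ω_c)  ⇒  84ω_c = 13  ⇒  ω_c = 13/84
  ⇒ ω_c¹/ω_s¹ = 13/84
Stage 2: N_ring = 18 + 2·26 = 70
Stage 2: 18(ω_s−ω_c) = −70(ω_r−ω_c),  ω_r=0, ω_c=1
Stage 2: ω_s = 1 − (70/18)(0−1) = 44/9
  ⇒ ω_s²/ω_c² = 44/9
Coupling ω_c² = ω_c¹ ⇒ overall = 13/84 × 44/9 = 143/189

143/189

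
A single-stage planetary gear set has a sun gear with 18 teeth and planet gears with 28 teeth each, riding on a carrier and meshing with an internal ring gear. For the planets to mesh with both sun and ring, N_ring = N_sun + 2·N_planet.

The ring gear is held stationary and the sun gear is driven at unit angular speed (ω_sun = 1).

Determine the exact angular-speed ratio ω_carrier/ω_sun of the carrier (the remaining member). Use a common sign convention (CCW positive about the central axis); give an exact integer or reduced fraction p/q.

9/46

N_ring = 18 + 2·28 = 74
18(ω_s−ω_c) = −74(ω_r−ω_c),  ω_r=0, ω_s=1
18(1−ω_c) = −74(0−ω_c)  ⇒  92ω_c = 18  ⇒  ω_c = 9/46
ω_c/ω_s = 9/46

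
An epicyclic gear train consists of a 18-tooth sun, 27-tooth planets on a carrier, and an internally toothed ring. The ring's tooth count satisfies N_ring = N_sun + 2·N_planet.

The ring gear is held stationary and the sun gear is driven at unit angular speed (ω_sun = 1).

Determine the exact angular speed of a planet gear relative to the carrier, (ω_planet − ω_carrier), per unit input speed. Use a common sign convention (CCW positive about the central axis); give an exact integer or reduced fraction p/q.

-8/15

N_ring = 18 + 2·27 = 72
18(ω_s−ω_c) = −72(ω_r−ω_c),  ω_r=0, ω_s=1
18(1−ω_c) = −72(0−ω_c)  ⇒  90ω_c = 18  ⇒  ω_c = 1/5
sun–planet: 18·(1−1/5) = −27·(ω_p−ω_c)  ⇒  ω_p−ω_c = −(18/27)·(4/5) = -8/15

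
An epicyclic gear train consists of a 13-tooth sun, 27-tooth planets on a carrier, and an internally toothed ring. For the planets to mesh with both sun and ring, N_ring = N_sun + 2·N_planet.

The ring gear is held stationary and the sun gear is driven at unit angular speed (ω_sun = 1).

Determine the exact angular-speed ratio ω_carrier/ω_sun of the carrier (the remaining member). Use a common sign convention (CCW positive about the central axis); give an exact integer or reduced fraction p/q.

N_ring = 13 + 2·27 = 67
13(ω_s−ω_c) = −67(ω_r−ω_c),  ω_r=0, ω_s=1
13(1−ω_c) = −67(0−ω_c)  ⇒  80ω_c = 13  ⇒  ω_c = 13/80
ω_c/ω_s = 13/80

13/80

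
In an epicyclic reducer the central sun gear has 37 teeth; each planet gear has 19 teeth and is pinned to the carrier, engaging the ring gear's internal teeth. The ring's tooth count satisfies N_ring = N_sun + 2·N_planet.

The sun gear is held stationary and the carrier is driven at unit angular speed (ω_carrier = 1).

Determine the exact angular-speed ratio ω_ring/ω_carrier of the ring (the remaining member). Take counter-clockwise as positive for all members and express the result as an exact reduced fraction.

112/75

N_ring = 37 + 2·19 = 75
37(ω_s−ω_c) = −75(ω_r−ω_c),  ω_s=0, ω_c=1
ω_r = 1 − (37/75)(0−1) = 112/75
ω_r/ω_c = 112/75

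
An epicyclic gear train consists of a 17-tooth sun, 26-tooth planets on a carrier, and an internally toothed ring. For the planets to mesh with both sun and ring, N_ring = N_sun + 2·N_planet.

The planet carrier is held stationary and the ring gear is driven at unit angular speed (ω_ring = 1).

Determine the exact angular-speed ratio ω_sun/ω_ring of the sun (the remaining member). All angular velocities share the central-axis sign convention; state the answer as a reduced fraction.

-69/17

N_ring = 17 + 2·26 = 69
17(ω_s−ω_c) = −69(ω_r−ω_c),  ω_c=0, ω_r=1
ω_s = 0 − (69/17)(1−0) = -69/17
ω_s/ω_r = -69/17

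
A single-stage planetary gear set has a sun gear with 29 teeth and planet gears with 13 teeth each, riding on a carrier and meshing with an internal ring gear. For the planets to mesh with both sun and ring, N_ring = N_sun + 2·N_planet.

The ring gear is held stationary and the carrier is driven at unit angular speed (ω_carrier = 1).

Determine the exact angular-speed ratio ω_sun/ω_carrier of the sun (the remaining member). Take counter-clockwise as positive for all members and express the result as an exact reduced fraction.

84/29

N_ring = 29 + 2·13 = 55
29(ω_s−ω_c) = −55(ω_r−ω_c),  ω_r=0, ω_c=1
ω_s = 1 − (55/29)(0−1) = 84/29
ω_s/ω_c = 84/29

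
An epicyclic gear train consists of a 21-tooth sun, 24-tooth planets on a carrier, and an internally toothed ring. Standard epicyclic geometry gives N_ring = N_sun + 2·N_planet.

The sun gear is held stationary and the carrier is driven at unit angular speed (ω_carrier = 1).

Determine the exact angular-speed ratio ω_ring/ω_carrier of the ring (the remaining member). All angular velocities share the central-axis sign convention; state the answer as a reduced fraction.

30/23

N_ring = 21 + 2·24 = 69
21(ω_s−ω_c) = −69(ω_r−ω_c),  ω_s=0, ω_c=1
ω_r = 1 − (21/69)(0−1) = 30/23
ω_r/ω_c = 30/23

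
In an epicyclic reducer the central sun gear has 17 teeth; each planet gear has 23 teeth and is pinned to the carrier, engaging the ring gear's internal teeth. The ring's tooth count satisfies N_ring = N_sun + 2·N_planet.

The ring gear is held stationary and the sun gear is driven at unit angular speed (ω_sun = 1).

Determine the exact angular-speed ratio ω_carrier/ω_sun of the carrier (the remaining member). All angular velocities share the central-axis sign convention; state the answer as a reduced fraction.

17/80

N_ring = 17 + 2·23 = 63
17(ω_s−ω_c) = −63(ω_r−ω_c),  ω_r=0, ω_s=1
17(1−ω_c) = −63(0−ω_c)  ⇒  80ω_c = 17  ⇒  ω_c = 17/80
ω_c/ω_s = 17/80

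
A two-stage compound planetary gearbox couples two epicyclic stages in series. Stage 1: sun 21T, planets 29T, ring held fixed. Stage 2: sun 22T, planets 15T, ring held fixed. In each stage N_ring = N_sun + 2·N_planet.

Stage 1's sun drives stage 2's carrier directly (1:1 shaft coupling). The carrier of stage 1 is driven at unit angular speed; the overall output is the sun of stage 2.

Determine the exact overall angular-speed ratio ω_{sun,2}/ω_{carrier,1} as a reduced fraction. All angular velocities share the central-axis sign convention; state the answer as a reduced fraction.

Stage 1: N_ring = 21 + 2·29 = 79
Stage 1: 21(ω_s−ω_c) = −79(ω_r−ω_c),  ω_r=0, ω_c=1
Stage 1: ω_s = 1 − (79/21)(0−1) = 100/21
  ⇒ ω_s¹/ω_c¹ = 100/21
Stage 2: N_ring = 22 + 2·15 = 52
Stage 2: 22(ω_s−ω_c) = −52(ω_r−ω_c),  ω_r=0, ω_c=1
Stage 2: ω_s = 1 − (52/22)(0−1) = 37/11
  ⇒ ω_s²/ω_c² = 37/11
Coupling ω_c² = ω_s¹ ⇒ overall = 100/21 × 37/11 = 3700/231

3700/231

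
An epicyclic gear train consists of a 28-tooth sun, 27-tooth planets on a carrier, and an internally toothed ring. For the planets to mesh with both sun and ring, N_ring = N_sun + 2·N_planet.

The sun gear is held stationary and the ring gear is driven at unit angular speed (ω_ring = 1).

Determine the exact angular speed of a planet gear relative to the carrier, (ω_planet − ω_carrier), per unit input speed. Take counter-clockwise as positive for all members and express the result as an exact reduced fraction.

N_ring = 28 + 2·27 = 82
28(ω_s−ω_c) = −82(ω_r−ω_c),  ω_s=0, ω_r=1
28(0−ω_c) = −82(1−ω_c)  ⇒  110ω_c = 82  ⇒  ω_c = 41/55
sun–planet: 28·(0−41/55) = −27·(ω_p−ω_c)  ⇒  ω_p−ω_c = −(28/27)·(-41/55) = 1148/1485

1148/1485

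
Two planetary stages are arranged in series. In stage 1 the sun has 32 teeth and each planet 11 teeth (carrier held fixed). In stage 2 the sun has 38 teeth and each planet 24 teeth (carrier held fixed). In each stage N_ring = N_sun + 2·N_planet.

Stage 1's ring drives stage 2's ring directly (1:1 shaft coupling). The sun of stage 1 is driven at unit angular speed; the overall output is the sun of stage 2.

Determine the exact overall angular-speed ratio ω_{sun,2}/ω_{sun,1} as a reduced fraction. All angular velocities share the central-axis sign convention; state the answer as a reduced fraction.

688/513

Stage 1: N_ring = 32 + 2·11 = 54
Stage 1: 32(ω_s−ω_c) = −54(ω_r−ω_c),  ω_c=0, ω_s=1
Stage 1: ω_r = 0 − (32/54)(1−0) = -16/27
  ⇒ ω_r¹/ω_s¹ = -16/27
Stage 2: N_ring = 38 + 2·24 = 86
Stage 2: 38(ω_s−ω_c) = −86(ω_r−ω_c),  ω_c=0, ω_r=1
Stage 2: ω_s = 0 − (86/38)(1−0) = -43/19
  ⇒ ω_s²/ω_r² = -43/19
Coupling ω_r² = ω_r¹ ⇒ overall = -16/27 × -43/19 = 688/513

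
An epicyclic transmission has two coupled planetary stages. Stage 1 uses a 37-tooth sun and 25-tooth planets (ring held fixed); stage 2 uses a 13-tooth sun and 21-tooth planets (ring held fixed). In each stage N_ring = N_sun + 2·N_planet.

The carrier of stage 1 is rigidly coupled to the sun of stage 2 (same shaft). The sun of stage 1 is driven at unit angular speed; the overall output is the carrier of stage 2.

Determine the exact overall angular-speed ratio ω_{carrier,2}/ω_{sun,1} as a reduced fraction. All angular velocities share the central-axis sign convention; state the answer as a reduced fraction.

Stage 1: N_ring = 37 + 2·25 = 87
Stage 1: 37(ω_s−ω_c) = −87(ω_r−ω_c),  ω_r=0, ω_s=1
Stage 1: 37(1−ω_c) = −87(0−ω_c)  ⇒  124ω_c = 37  ⇒  ω_c = 37/124
  ⇒ ω_c¹/ω_s¹ = 37/124
Stage 2: N_ring = 13 + 2·21 = 55
Stage 2: 13(ω_s−ω_c) = −55(ω_r−ω_c),  ω_r=0, ω_s=1
Stage 2: 13(1−ω_c) = −55(0−ω_c)  ⇒  68ω_c = 13  ⇒  ω_c = 13/68
  ⇒ ω_c²/ω_s² = 13/68
Coupling ω_s² = ω_c¹ ⇒ overall = 37/124 × 13/68 = 481/8432

481/8432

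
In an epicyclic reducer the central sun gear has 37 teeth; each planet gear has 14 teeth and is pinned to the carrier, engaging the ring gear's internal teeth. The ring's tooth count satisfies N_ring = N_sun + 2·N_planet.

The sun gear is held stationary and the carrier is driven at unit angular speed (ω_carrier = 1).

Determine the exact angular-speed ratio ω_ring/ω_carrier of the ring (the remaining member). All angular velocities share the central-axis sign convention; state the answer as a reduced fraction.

N_ring = 37 + 2·14 = 65
37(ω_s−ω_c) = −65(ω_r−ω_c),  ω_s=0, ω_c=1
ω_r = 1 − (37/65)(0−1) = 102/65
ω_r/ω_c = 102/65

102/65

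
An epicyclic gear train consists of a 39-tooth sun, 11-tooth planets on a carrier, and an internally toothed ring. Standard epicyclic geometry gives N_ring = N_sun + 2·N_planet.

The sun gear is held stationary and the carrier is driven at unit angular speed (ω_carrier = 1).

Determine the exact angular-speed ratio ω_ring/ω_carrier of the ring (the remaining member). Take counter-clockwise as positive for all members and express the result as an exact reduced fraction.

N_ring = 39 + 2·11 = 61
39(ω_s−ω_c) = −61(ω_r−ω_c),  ω_s=0, ω_c=1
ω_r = 1 − (39/61)(0−1) = 100/61
ω_r/ω_c = 100/61

100/61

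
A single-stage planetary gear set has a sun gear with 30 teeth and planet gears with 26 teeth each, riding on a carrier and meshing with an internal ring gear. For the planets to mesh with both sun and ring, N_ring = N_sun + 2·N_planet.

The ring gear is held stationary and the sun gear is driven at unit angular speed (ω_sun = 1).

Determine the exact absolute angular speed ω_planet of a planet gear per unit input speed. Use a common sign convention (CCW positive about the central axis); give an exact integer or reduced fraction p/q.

N_ring = 30 + 2·26 = 82
30(ω_s−ω_c) = −82(ω_r−ω_c),  ω_r=0, ω_s=1
30(1−ω_c) = −82(0−ω_c)  ⇒  112ω_c = 30  ⇒  ω_c = 15/56
sun–planet: 30·(1−15/56) = −26·(ω_p−ω_c)  ⇒  ω_p−ω_c = −(30/26)·(41/56) = -615/728
ω_p = 15/56 − 615/728 = -15/26

-15/26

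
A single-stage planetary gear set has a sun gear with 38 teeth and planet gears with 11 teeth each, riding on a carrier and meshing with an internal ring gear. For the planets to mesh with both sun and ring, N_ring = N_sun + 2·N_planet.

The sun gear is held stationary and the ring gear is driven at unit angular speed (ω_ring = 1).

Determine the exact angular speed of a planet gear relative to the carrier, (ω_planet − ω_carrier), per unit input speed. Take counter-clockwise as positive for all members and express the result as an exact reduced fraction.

N_ring = 38 + 2·11 = 60
38(ω_s−ω_c) = −60(ω_r−ω_c),  ω_s=0, ω_r=1
38(0−ω_c) = −60(1−ω_c)  ⇒  98ω_c = 60  ⇒  ω_c = 30/49
sun–planet: 38·(0−30/49) = −11·(ω_p−ω_c)  ⇒  ω_p−ω_c = −(38/11)·(-30/49) = 1140/539

1140/539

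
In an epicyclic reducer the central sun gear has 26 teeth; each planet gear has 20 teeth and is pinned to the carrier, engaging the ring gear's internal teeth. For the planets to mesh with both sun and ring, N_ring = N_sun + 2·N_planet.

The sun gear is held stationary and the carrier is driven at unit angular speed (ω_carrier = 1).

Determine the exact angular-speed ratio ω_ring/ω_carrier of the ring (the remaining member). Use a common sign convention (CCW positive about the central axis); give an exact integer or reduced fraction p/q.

N_ring = 26 + 2·20 = 66
26(ω_s−ω_c) = −66(ω_r−ω_c),  ω_s=0, ω_c=1
ω_r = 1 − (26/66)(0−1) = 46/33
ω_r/ω_c = 46/33

46/33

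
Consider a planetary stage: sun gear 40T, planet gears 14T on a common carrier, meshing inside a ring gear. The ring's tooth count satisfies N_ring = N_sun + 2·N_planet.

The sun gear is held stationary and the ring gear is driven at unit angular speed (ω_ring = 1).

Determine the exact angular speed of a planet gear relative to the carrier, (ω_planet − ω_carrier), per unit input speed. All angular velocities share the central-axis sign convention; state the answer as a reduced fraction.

340/189

N_ring = 40 + 2·14 = 68
40(ω_s−ω_c) = −68(ω_r−ω_c),  ω_s=0, ω_r=1
40(0−ω_c) = −68(1−ω_c)  ⇒  108ω_c = 68  ⇒  ω_c = 17/27
sun–planet: 40·(0−17/27) = −14·(ω_p−ω_c)  ⇒  ω_p−ω_c = −(40/14)·(-17/27) = 340/189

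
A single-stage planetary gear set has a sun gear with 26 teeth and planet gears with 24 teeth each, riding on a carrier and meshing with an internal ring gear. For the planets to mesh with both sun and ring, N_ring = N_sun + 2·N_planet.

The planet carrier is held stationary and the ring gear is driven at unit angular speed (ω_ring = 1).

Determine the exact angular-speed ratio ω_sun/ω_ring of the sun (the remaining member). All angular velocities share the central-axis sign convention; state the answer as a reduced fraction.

N_ring = 26 + 2·24 = 74
26(ω_s−ω_c) = −74(ω_r−ω_c),  ω_c=0, ω_r=1
ω_s = 0 − (74/26)(1−0) = -37/13
ω_s/ω_r = -37/13

-37/13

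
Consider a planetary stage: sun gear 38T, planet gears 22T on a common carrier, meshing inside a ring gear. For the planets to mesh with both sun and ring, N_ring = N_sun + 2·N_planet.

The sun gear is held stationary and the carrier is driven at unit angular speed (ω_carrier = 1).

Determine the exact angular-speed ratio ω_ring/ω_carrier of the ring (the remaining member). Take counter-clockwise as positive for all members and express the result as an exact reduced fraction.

60/41

N_ring = 38 + 2·22 = 82
38(ω_s−ω_c) = −82(ω_r−ω_c),  ω_s=0, ω_c=1
ω_r = 1 − (38/82)(0−1) = 60/41
ω_r/ω_c = 60/41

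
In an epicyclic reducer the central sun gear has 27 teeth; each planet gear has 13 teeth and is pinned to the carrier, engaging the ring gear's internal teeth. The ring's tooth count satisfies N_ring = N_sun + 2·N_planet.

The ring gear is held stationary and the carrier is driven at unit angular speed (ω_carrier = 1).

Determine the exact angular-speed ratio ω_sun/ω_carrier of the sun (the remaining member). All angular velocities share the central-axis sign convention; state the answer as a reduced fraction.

N_ring = 27 + 2·13 = 53
27(ω_s−ω_c) = −53(ω_r−ω_c),  ω_r=0, ω_c=1
ω_s = 1 − (53/27)(0−1) = 80/27
ω_s/ω_c = 80/27

80/27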